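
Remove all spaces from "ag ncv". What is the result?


Input string: 'ag ncv'
Operation: remove all spaces
Words: 'ag', 'ncv'
Join without spaces: agncv


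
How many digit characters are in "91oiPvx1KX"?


Input string: '91oiPvx1KX'
Operation: count digit characters (0-9)
Scan: '9'(digit), '1'(digit), 'o', 'i', 'P', 'v', 'x', '1'(digit), 'K', 'X'
Digits found: 3
Result: 3


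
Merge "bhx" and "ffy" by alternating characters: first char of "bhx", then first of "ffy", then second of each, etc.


String 1: 'bhx'
String 2: 'ffy'
Operation: alternate characters
Pairs: 'b'+'f', 'h'+'f', 'x'+'y'
Result: bfhfxy


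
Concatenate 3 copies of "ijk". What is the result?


Input string: 'ijk'
Operation: repeat 3 times
Concatenation: 'ijk' + 'ijk' + 'ijk'
Result: ijkijkijk


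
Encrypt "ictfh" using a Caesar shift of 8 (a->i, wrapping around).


Input: 'ictfh', shift = 8
Operation: for each letter, (position + 8) mod 26
Mapping: 'i'(8+8=16)->'q', 'c'(2+8=10)->'k', 't'(19+8=27, 27 mod 26=1)->'b', 'f'(5+8=13)->'n', 'h'(7+8=15)->'p'
Result: qkbnp


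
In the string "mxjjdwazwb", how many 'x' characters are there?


Input string: 'mxjjdwazwb'
Target character: 'x'
Scan each position: s[1]='x'
Matches found at indices: 1
Total: 1


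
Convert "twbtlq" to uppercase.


Input string: 'twbtlq'
Operation: convert each letter to uppercase
Mapping: 't'->'T', 'w'->'W', 'b'->'B', 't'->'T', 'l'->'L', 'q'->'Q'
Result: TWBTLQ


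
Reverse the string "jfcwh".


Input string: 'jfcwh'
Operation: reverse character order
Original order: 'j' -> 'f' -> 'c' -> 'w' -> 'h'
Reversed order: 'h' -> 'w' -> 'c' -> 'f' -> 'j'
Result: hwcfj


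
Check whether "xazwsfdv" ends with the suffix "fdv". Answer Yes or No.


Input string: 'xazwsfdv'
Suffix to check: 'fdv'
Last 3 characters of input: 'fdv'
Match: True
Result: Yes


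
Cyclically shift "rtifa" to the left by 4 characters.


Input: 'rtifa', shift = 4
Operation: split at index 4 and swap parts
Front part s[0:4] = 'rtif'
Back part s[4:] = 'a'
Rotated = back + front = 'a' + 'rtif'
Result: artif


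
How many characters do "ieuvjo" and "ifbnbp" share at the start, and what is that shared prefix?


String 1: 'ieuvjo'
String 2: 'ifbnbp'
Compare position by position:
pos 0: 'i' vs 'i' match
pos 1: 'e' vs 'f' differ -> stop
Longest common prefix: "i" (length 1)


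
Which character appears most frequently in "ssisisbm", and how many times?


Input: 'ssisisbm'
Operation: tally each character
Counts: 'b':1, 'i':2, 'm':1, 's':4
Maximum: 's' appears 4 times


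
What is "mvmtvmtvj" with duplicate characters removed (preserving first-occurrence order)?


Input: 'mvmtvmtvj'
Operation: keep first occurrence of each character
Scan: s[0]='m' new -> keep; s[1]='v' new -> keep; s[2]='m' seen -> skip; s[3]='t' new -> keep; s[4]='v' seen -> skip; s[5]='m' seen -> skip; s[6]='t' seen -> skip; s[7]='v' seen -> skip; s[8]='j' new -> keep
Result: mvtj


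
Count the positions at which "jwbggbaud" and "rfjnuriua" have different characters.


String 1: 'jwbggbaud'
String 2: 'rfjnuriua'
Compare each position: pos 0: 'j'!='r', pos 1: 'w'!='f', pos 2: 'b'!='j', pos 3: 'g'!='n', pos 4: 'g'!='u', pos 5: 'b'!='r', pos 6: 'a'!='i', pos 7: 'u'=='u', pos 8: 'd'!='a'
Differing positions: 8
Hamming distance: 8


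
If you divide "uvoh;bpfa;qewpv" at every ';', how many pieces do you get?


Input string: 'uvoh;bpfa;qewpv'
Delimiter: ';'
Split result: 'uvoh', 'bpfa', 'qewpv'
Number of parts: 3


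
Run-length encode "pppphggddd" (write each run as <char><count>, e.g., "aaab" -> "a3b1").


Input: 'pppphggddd'
Operation: identify consecutive runs
Runs: 'pppp' -> p4, 'h' -> h1, 'gg' -> g2, 'ddd' -> d3
Encoded: p4h1g2d3


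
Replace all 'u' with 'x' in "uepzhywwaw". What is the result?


Input string: 'uepzhywwaw'
Operation: replace 'u' with 'x'
Positions of 'u': 0
After replacement: xepzhywwaw


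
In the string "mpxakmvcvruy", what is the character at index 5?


Input string: 'mpxakmvcvruy'
Operation: get character at index 5
Index mapping: s[0]='m', s[1]='p', s[2]='x', s[3]='a', s[4]='k', s[5]='m'
Result: 'm'


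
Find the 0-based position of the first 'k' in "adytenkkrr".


Input string: 'adytenkkrr'
Target: 'k'
Scanning left to right: s[0]='a', s[1]='d', s[2]='y', s[3]='t', s[4]='e', s[5]='n', s[6]='k'
First match at index: 6


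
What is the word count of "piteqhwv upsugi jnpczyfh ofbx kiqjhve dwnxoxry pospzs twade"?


Input string: 'piteqhwv upsugi jnpczyfh ofbx kiqjhve dwnxoxry pospzs twade'
Operation: split by spaces
Words found: 'piteqhwv', 'upsugi', 'jnpczyfh', 'ofbx', 'kiqjhve', 'dwnxoxry', 'pospzs', 'twade'
Word count: 8


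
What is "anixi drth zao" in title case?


Input string: 'anixi drth zao'
Operation: capitalize first letter of each word
Word transformations: 'anixi'->'Anixi', 'drth'->'Drth', 'zao'->'Zao'
Result: Anixi Drth Zao


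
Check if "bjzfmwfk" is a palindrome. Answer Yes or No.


Input string: 'bjzfmwfk'
Reversed: 'kfwmfzjb'
Compare pairs: s[0]='b' vs s[7]='k' (mismatch), s[1]='j' vs s[6]='f' (mismatch), s[2]='z' vs s[5]='w' (mismatch), s[3]='f' vs s[4]='m' (mismatch)
Palindrome: No


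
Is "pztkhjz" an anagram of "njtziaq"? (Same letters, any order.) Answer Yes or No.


String 1: 'njtziaq' -> sorted: 'aijnqtz'
String 2: 'pztkhjz' -> sorted: 'hjkptzz'
Compare sorted forms: 'aijnqtz' != 'hjkptzz'
Anagram: No


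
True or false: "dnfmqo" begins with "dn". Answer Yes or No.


Input string: 'dnfmqo'
Prefix to check: 'dn'
First 2 characters of input: 'dn'
Match: True
Result: Yes


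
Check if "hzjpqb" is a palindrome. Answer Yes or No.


Input string: 'hzjpqb'
Reversed: 'bqpjzh'
Compare pairs: s[0]='h' vs s[5]='b' (mismatch), s[1]='z' vs s[4]='q' (mismatch), s[2]='j' vs s[3]='p' (mismatch)
Palindrome: No


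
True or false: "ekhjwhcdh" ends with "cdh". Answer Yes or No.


Input string: 'ekhjwhcdh'
Suffix to check: 'cdh'
Last 3 characters of input: 'cdh'
Match: True
Result: Yes


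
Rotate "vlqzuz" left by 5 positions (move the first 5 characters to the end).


Input: 'vlqzuz', shift = 5
Operation: split at index 5 and swap parts
Front part s[0:5] = 'vlqzu'
Back part s[5:] = 'z'
Rotated = back + front = 'z' + 'vlqzu'
Result: zvlqzu


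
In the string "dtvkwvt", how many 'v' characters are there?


Input string: 'dtvkwvt'
Target character: 'v'
Scan each position: s[2]='v', s[5]='v'
Matches found at indices: 2, 5
Total: 2


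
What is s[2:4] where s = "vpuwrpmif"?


Input string: 'vpuwrpmif'
Operation: slice [2:4]
Extract characters: s[2]='u', s[3]='w'
Result: uw


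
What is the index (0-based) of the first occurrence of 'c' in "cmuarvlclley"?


Input string: 'cmuarvlclley'
Target: 'c'
Scanning left to right: s[0]='c'
First match at index: 0


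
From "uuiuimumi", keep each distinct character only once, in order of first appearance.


Input: 'uuiuimumi'
Operation: keep first occurrence of each character
Scan: s[0]='u' new -> keep; s[1]='u' seen -> skip; s[2]='i' new -> keep; s[3]='u' seen -> skip; s[4]='i' seen -> skip; s[5]='m' new -> keep; s[6]='u' seen -> skip; s[7]='m' seen -> skip; s[8]='i' seen -> skip
Result: uim


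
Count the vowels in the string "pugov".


Input string: 'pugov'
Operation: count vowels (a, e, i, o, u)
Scan: s[0]='p', s[1]='u' (vowel), s[2]='g', s[3]='o' (vowel), s[4]='v'
Vowels found: 2
Result: 2


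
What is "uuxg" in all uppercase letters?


Input string: 'uuxg'
Operation: convert each letter to uppercase
Mapping: 'u'->'U', 'u'->'U', 'x'->'X', 'g'->'G'
Result: UUXG


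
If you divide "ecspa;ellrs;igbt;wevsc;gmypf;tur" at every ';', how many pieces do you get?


Input string: 'ecspa;ellrs;igbt;wevsc;gmypf;tur'
Delimiter: ';'
Split result: 'ecspa', 'ellrs', 'igbt', 'wevsc', 'gmypf', 'tur'
Number of parts: 6


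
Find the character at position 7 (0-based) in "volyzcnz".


Input string: 'volyzcnz'
Operation: get character at index 7
Index mapping: s[0]='v', s[1]='o', s[2]='l', s[3]='y', s[4]='z', s[5]='c', s[6]='n', s[7]='z'
Result: 'z'


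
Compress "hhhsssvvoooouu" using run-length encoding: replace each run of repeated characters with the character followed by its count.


Input: 'hhhsssvvoooouu'
Operation: identify consecutive runs
Runs: 'hhh' -> h3, 'sss' -> s3, 'vv' -> v2, 'oooo' -> o4, 'uu' -> u2
Encoded: h3s3v2o4u2


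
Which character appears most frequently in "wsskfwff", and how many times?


Input: 'wsskfwff'
Operation: tally each character
Counts: 'f':3, 'k':1, 's':2, 'w':2
Maximum: 'f' appears 3 times


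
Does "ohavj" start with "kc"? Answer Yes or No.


Input string: 'ohavj'
Prefix to check: 'kc'
First 2 characters of input: 'oh'
Match: False
Result: No


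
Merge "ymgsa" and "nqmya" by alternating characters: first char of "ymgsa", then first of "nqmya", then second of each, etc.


String 1: 'ymgsa'
String 2: 'nqmya'
Operation: alternate characters
Pairs: 'y'+'n', 'm'+'q', 'g'+'m', 's'+'y', 'a'+'a'
Result: ynmqgmsyaa


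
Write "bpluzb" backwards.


Input string: 'bpluzb'
Operation: reverse character order
Original order: 'b' -> 'p' -> 'l' -> 'u' -> 'z' -> 'b'
Reversed order: 'b' -> 'z' -> 'u' -> 'l' -> 'p' -> 'b'
Result: bzulpb


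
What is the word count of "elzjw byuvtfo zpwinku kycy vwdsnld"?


Input string: 'elzjw byuvtfo zpwinku kycy vwdsnld'
Operation: split by spaces
Words found: 'elzjw', 'byuvtfo', 'zpwinku', 'kycy', 'vwdsnld'
Word count: 5


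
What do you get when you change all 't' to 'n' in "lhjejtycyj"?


Input string: 'lhjejtycyj'
Operation: replace 't' with 'n'
Positions of 't': 5
After replacement: lhjejnycyj


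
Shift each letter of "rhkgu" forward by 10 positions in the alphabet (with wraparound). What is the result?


Input: 'rhkgu', shift = 10
Operation: for each letter, (position + 10) mod 26
Mapping: 'r'(17+10=27, 27 mod 26=1)->'b', 'h'(7+10=17)->'r', 'k'(10+10=20)->'u', 'g'(6+10=16)->'q', 'u'(20+10=30, 30 mod 26=4)->'e'
Result: bruqe


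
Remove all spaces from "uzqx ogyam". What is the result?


Input string: 'uzqx ogyam'
Operation: remove all spaces
Words: 'uzqx', 'ogyam'
Join without spaces: uzqxogyam


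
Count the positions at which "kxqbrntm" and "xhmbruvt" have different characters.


String 1: 'kxqbrntm'
String 2: 'xhmbruvt'
Compare each position: pos 0: 'k'!='x', pos 1: 'x'!='h', pos 2: 'q'!='m', pos 3: 'b'=='b', pos 4: 'r'=='r', pos 5: 'n'!='u', pos 6: 't'!='v', pos 7: 'm'!='t'
Differing positions: 6
Hamming distance: 6


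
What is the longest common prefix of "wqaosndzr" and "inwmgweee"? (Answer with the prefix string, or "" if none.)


String 1: 'wqaosndzr'
String 2: 'inwmgweee'
Compare position by position:
pos 0: 'w' vs 'i' differ -> stop
Longest common prefix: "" (length 0)


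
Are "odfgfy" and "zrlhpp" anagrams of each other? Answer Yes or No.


String 1: 'odfgfy' -> sorted: 'dffgoy'
String 2: 'zrlhpp' -> sorted: 'hlpprz'
Compare sorted forms: 'dffgoy' != 'hlpprz'
Anagram: No


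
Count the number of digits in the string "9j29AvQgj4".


Input string: '9j29AvQgj4'
Operation: count digit characters (0-9)
Scan: '9'(digit), 'j', '2'(digit), '9'(digit), 'A', 'v', 'Q', 'g', 'j', '4'(digit)
Digits found: 4
Result: 4


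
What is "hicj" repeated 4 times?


Input string: 'hicj'
Operation: repeat 4 times
Concatenation: 'hicj' + 'hicj' + 'hicj' + 'hicj'
Result: hicjhicjhicjhicj


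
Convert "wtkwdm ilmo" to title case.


Input string: 'wtkwdm ilmo'
Operation: capitalize first letter of each word
Word transformations: 'wtkwdm'->'Wtkwdm', 'ilmo'->'Ilmo'
Result: Wtkwdm Ilmo


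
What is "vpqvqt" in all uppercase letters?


Input string: 'vpqvqt'
Operation: convert each letter to uppercase
Mapping: 'v'->'V', 'p'->'P', 'q'->'Q', 'v'->'V', 'q'->'Q', 't'->'T'
Result: VPQVQT


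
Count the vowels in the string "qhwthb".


Input string: 'qhwthb'
Operation: count vowels (a, e, i, o, u)
Scan: s[0]='q', s[1]='h', s[2]='w', s[3]='t', s[4]='h', s[5]='b'
Vowels found: 0
Result: 0


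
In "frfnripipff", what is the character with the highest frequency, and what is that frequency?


Input: 'frfnripipff'
Operation: tally each character
Counts: 'f':4, 'i':2, 'n':1, 'p':2, 'r':2
Maximum: 'f' appears 4 times


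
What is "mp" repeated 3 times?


Input string: 'mp'
Operation: repeat 3 times
Concatenation: 'mp' + 'mp' + 'mp'
Result: mpmpmp


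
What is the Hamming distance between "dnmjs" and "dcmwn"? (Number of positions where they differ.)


String 1: 'dnmjs'
String 2: 'dcmwn'
Compare each position: pos 0: 'd'=='d', pos 1: 'n'!='c', pos 2: 'm'=='m', pos 3: 'j'!='w', pos 4: 's'!='n'
Differing positions: 3
Hamming distance: 3


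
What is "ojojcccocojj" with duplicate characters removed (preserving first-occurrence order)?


Input: 'ojojcccocojj'
Operation: keep first occurrence of each character
Scan: s[0]='o' new -> keep; s[1]='j' new -> keep; s[2]='o' seen -> skip; s[3]='j' seen -> skip; s[4]='c' new -> keep; s[5]='c' seen -> skip; s[6]='c' seen -> skip; s[7]='o' seen -> skip; s[8]='c' seen -> skip; s[9]='o' seen -> skip; s[10]='j' seen -> skip; s[11]='j' seen -> skip
Result: ojc


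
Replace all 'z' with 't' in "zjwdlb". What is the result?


Input string: 'zjwdlb'
Operation: replace 'z' with 't'
Positions of 'z': 0
After replacement: tjwdlb


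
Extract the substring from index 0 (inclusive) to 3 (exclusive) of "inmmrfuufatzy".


Input string: 'inmmrfuufatzy'
Operation: slice [0:3]
Extract characters: s[0]='i', s[1]='n', s[2]='m'
Result: inm


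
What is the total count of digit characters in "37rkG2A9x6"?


Input string: '37rkG2A9x6'
Operation: count digit characters (0-9)
Scan: '3'(digit), '7'(digit), 'r', 'k', 'G', '2'(digit), 'A', '9'(digit), 'x', '6'(digit)
Digits found: 5
Result: 5


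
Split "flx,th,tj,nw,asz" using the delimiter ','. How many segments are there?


Input string: 'flx,th,tj,nw,asz'
Delimiter: ','
Split result: 'flx', 'th', 'tj', 'nw', 'asz'
Number of parts: 5


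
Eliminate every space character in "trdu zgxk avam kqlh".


Input string: 'trdu zgxk avam kqlh'
Operation: remove all spaces
Words: 'trdu', 'zgxk', 'avam', 'kqlh'
Join without spaces: trduzgxkavamkqlh


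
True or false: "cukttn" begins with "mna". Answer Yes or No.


Input string: 'cukttn'
Prefix to check: 'mna'
First 3 characters of input: 'cuk'
Match: False
Result: No


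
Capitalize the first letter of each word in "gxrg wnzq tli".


Input string: 'gxrg wnzq tli'
Operation: capitalize first letter of each word
Word transformations: 'gxrg'->'Gxrg', 'wnzq'->'Wnzq', 'tli'->'Tli'
Result: Gxrg Wnzq Tli


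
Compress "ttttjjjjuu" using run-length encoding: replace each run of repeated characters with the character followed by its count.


Input: 'ttttjjjjuu'
Operation: identify consecutive runs
Runs: 'tttt' -> t4, 'jjjj' -> j4, 'uu' -> u2
Encoded: t4j4u2


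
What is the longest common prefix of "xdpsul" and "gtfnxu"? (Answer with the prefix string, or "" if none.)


String 1: 'xdpsul'
String 2: 'gtfnxu'
Compare position by position:
pos 0: 'x' vs 'g' differ -> stop
Longest common prefix: "" (length 0)


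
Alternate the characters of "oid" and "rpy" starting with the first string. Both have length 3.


String 1: 'oid'
String 2: 'rpy'
Operation: alternate characters
Pairs: 'o'+'r', 'i'+'p', 'd'+'y'
Result: oripdy


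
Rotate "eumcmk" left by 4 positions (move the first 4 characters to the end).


Input: 'eumcmk', shift = 4
Operation: split at index 4 and swap parts
Front part s[0:4] = 'eumc'
Back part s[4:] = 'mk'
Rotated = back + front = 'mk' + 'eumc'
Result: mkeumc


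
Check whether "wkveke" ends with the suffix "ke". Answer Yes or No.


Input string: 'wkveke'
Suffix to check: 'ke'
Last 2 characters of input: 'ke'
Match: True
Result: Yes


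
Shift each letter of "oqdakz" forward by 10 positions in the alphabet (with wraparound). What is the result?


Input: 'oqdakz', shift = 10
Operation: for each letter, (position + 10) mod 26
Mapping: 'o'(14+10=24)->'y', 'q'(16+10=26, 26 mod 26=0)->'a', 'd'(3+10=13)->'n', 'a'(0+10=10)->'k', 'k'(10+10=20)->'u', 'z'(25+10=35, 35 mod 26=9)->'j'
Result: yankuj


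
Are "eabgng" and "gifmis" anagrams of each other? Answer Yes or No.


String 1: 'eabgng' -> sorted: 'abeggn'
String 2: 'gifmis' -> sorted: 'fgiims'
Compare sorted forms: 'abeggn' != 'fgiims'
Anagram: No


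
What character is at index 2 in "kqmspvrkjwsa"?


Input string: 'kqmspvrkjwsa'
Operation: get character at index 2
Index mapping: s[0]='k', s[1]='q', s[2]='m'
Result: 'm'


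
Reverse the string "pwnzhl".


Input string: 'pwnzhl'
Operation: reverse character order
Original order: 'p' -> 'w' -> 'n' -> 'z' -> 'h' -> 'l'
Reversed order: 'l' -> 'h' -> 'z' -> 'n' -> 'w' -> 'p'
Result: lhznwp


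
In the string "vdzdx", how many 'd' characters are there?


Input string: 'vdzdx'
Target character: 'd'
Scan each position: s[1]='d', s[3]='d'
Matches found at indices: 1, 3
Total: 2


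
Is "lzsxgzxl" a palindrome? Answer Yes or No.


Input string: 'lzsxgzxl'
Reversed: 'lxzgxszl'
Compare pairs: s[0]='l' vs s[7]='l' (match), s[1]='z' vs s[6]='x' (mismatch), s[2]='s' vs s[5]='z' (mismatch), s[3]='x' vs s[4]='g' (mismatch)
Palindrome: No


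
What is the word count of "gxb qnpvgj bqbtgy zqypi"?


Input string: 'gxb qnpvgj bqbtgy zqypi'
Operation: split by spaces
Words found: 'gxb', 'qnpvgj', 'bqbtgy', 'zqypi'
Word count: 4


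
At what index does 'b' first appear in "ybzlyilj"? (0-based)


Input string: 'ybzlyilj'
Target: 'b'
Scanning left to right: s[0]='y', s[1]='b'
First match at index: 1


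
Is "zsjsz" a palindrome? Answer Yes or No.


Input string: 'zsjsz'
Reversed: 'zsjsz'
Compare pairs: s[0]='z' vs s[4]='z' (match), s[1]='s' vs s[3]='s' (match)
Palindrome: Yes


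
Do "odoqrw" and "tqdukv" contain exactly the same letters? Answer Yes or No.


String 1: 'odoqrw' -> sorted: 'dooqrw'
String 2: 'tqdukv' -> sorted: 'dkqtuv'
Compare sorted forms: 'dooqrw' != 'dkqtuv'
Anagram: No


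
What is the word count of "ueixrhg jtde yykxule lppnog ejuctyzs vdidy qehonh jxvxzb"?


Input string: 'ueixrhg jtde yykxule lppnog ejuctyzs vdidy qehonh jxvxzb'
Operation: split by spaces
Words found: 'ueixrhg', 'jtde', 'yykxule', 'lppnog', 'ejuctyzs', 'vdidy', 'qehonh', 'jxvxzb'
Word count: 8


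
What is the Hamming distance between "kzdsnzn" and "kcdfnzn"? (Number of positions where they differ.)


String 1: 'kzdsnzn'
String 2: 'kcdfnzn'
Compare each position: pos 0: 'k'=='k', pos 1: 'z'!='c', pos 2: 'd'=='d', pos 3: 's'!='f', pos 4: 'n'=='n', pos 5: 'z'=='z', pos 6: 'n'=='n'
Differing positions: 2
Hamming distance: 2


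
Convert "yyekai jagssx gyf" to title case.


Input string: 'yyekai jagssx gyf'
Operation: capitalize first letter of each word
Word transformations: 'yyekai'->'Yyekai', 'jagssx'->'Jagssx', 'gyf'->'Gyf'
Result: Yyekai Jagssx Gyf


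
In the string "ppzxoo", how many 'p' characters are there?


Input string: 'ppzxoo'
Target character: 'p'
Scan each position: s[0]='p', s[1]='p'
Matches found at indices: 0, 1
Total: 2


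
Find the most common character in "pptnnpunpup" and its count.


Input: 'pptnnpunpup'
Operation: tally each character
Counts: 'n':3, 'p':5, 't':1, 'u':2
Maximum: 'p' appears 5 times


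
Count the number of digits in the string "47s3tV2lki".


Input string: '47s3tV2lki'
Operation: count digit characters (0-9)
Scan: '4'(digit), '7'(digit), 's', '3'(digit), 't', 'V', '2'(digit), 'l', 'k', 'i'
Digits found: 4
Result: 4


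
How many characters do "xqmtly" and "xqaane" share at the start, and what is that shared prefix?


String 1: 'xqmtly'
String 2: 'xqaane'
Compare position by position:
pos 0: 'x' vs 'x' match
pos 1: 'q' vs 'q' match
pos 2: 'm' vs 'a' differ -> stop
Longest common prefix: "xq" (length 2)


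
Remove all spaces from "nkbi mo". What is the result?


Input string: 'nkbi mo'
Operation: remove all spaces
Words: 'nkbi', 'mo'
Join without spaces: nkbimo


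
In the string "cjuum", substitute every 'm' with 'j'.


Input string: 'cjuum'
Operation: replace 'm' with 'j'
Positions of 'm': 4
After replacement: cjuuj


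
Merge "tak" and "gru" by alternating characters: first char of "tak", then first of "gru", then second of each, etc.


String 1: 'tak'
String 2: 'gru'
Operation: alternate characters
Pairs: 't'+'g', 'a'+'r', 'k'+'u'
Result: tgarku


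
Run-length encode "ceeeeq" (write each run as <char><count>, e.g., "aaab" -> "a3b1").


Input: 'ceeeeq'
Operation: identify consecutive runs
Runs: 'c' -> c1, 'eeee' -> e4, 'q' -> q1
Encoded: c1e4q1


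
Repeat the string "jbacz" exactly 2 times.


Input string: 'jbacz'
Operation: repeat 2 times
Concatenation: 'jbacz' + 'jbacz'
Result: jbaczjbacz


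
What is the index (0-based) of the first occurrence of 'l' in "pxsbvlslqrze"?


Input string: 'pxsbvlslqrze'
Target: 'l'
Scanning left to right: s[0]='p', s[1]='x', s[2]='s', s[3]='b', s[4]='v', s[5]='l'
First match at index: 5


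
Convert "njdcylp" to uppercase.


Input string: 'njdcylp'
Operation: convert each letter to uppercase
Mapping: 'n'->'N', 'j'->'J', 'd'->'D', 'c'->'C', 'y'->'Y', 'l'->'L', 'p'->'P'
Result: NJDCYLP


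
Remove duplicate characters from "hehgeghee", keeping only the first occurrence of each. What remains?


Input: 'hehgeghee'
Operation: keep first occurrence of each character
Scan: s[0]='h' new -> keep; s[1]='e' new -> keep; s[2]='h' seen -> skip; s[3]='g' new -> keep; s[4]='e' seen -> skip; s[5]='g' seen -> skip; s[6]='h' seen -> skip; s[7]='e' seen -> skip; s[8]='e' seen -> skip
Result: heg


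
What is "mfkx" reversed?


Input string: 'mfkx'
Operation: reverse character order
Original order: 'm' -> 'f' -> 'k' -> 'x'
Reversed order: 'x' -> 'k' -> 'f' -> 'm'
Result: xkfm


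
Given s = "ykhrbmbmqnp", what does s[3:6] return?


Input string: 'ykhrbmbmqnp'
Operation: slice [3:6]
Extract characters: s[3]='r', s[4]='b', s[5]='m'
Result: rbm


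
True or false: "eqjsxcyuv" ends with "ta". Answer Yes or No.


Input string: 'eqjsxcyuv'
Suffix to check: 'ta'
Last 2 characters of input: 'uv'
Match: False
Result: No


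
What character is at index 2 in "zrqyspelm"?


Input string: 'zrqyspelm'
Operation: get character at index 2
Index mapping: s[0]='z', s[1]='r', s[2]='q'
Result: 'q'


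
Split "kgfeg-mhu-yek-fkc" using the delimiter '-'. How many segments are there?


Input string: 'kgfeg-mhu-yek-fkc'
Delimiter: '-'
Split result: 'kgfeg', 'mhu', 'yek', 'fkc'
Number of parts: 4


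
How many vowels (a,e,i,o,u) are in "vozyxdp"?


Input string: 'vozyxdp'
Operation: count vowels (a, e, i, o, u)
Scan: s[0]='v', s[1]='o' (vowel), s[2]='z', s[3]='y', s[4]='x', s[5]='d', s[6]='p'
Vowels found: 1
Result: 1


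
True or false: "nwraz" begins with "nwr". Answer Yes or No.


Input string: 'nwraz'
Prefix to check: 'nwr'
First 3 characters of input: 'nwr'
Match: True
Result: Yes


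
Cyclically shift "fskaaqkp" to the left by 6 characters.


Input: 'fskaaqkp', shift = 6
Operation: split at index 6 and swap parts
Front part s[0:6] = 'fskaaq'
Back part s[6:] = 'kp'
Rotated = back + front = 'kp' + 'fskaaq'
Result: kpfskaaq


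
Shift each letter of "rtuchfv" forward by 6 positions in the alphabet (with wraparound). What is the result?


Input: 'rtuchfv', shift = 6
Operation: for each letter, (position + 6) mod 26
Mapping: 'r'(17+6=23)->'x', 't'(19+6=25)->'z', 'u'(20+6=26, 26 mod 26=0)->'a', 'c'(2+6=8)->'i', 'h'(7+6=13)->'n', 'f'(5+6=11)->'l', 'v'(21+6=27, 27 mod 26=1)->'b'
Result: xzainlb


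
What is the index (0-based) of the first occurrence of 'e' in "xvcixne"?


Input string: 'xvcixne'
Target: 'e'
Scanning left to right: s[0]='x', s[1]='v', s[2]='c', s[3]='i', s[4]='x', s[5]='n', s[6]='e'
First match at index: 6


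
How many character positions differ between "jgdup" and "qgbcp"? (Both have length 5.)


String 1: 'jgdup'
String 2: 'qgbcp'
Compare each position: pos 0: 'j'!='q', pos 1: 'g'=='g', pos 2: 'd'!='b', pos 3: 'u'!='c', pos 4: 'p'=='p'
Differing positions: 3
Hamming distance: 3


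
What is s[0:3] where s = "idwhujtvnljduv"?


Input string: 'idwhujtvnljduv'
Operation: slice [0:3]
Extract characters: s[0]='i', s[1]='d', s[2]='w'
Result: idw


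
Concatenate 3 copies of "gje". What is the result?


Input string: 'gje'
Operation: repeat 3 times
Concatenation: 'gje' + 'gje' + 'gje'
Result: gjegjegje


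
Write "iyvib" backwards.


Input string: 'iyvib'
Operation: reverse character order
Original order: 'i' -> 'y' -> 'v' -> 'i' -> 'b'
Reversed order: 'b' -> 'i' -> 'v' -> 'y' -> 'i'
Result: bivyi


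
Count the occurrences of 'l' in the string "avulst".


Input string: 'avulst'
Target character: 'l'
Scan each position: s[3]='l'
Matches found at indices: 3
Total: 1


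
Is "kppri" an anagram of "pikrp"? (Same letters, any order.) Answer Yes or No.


String 1: 'pikrp' -> sorted: 'ikppr'
String 2: 'kppri' -> sorted: 'ikppr'
Compare sorted forms: 'ikppr' == 'ikppr'
Anagram: Yes


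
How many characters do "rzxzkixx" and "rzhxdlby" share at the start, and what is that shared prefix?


String 1: 'rzxzkixx'
String 2: 'rzhxdlby'
Compare position by position:
pos 0: 'r' vs 'r' match
pos 1: 'z' vs 'z' match
pos 2: 'x' vs 'h' differ -> stop
Longest common prefix: "rz" (length 2)


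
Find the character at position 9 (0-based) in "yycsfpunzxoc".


Input string: 'yycsfpunzxoc'
Operation: get character at index 9
Index mapping: s[0]='y', s[1]='y', s[2]='c', s[3]='s', s[4]='f', s[5]='p', s[6]='u', s[7]='n', s[8]='z', s[9]='x'
Result: 'x'


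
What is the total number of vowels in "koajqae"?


Input string: 'koajqae'
Operation: count vowels (a, e, i, o, u)
Scan: s[0]='k', s[1]='o' (vowel), s[2]='a' (vowel), s[3]='j', s[4]='q', s[5]='a' (vowel), s[6]='e' (vowel)
Vowels found: 4
Result: 4


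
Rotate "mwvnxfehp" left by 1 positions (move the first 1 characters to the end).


Input: 'mwvnxfehp', shift = 1
Operation: split at index 1 and swap parts
Front part s[0:1] = 'm'
Back part s[1:] = 'wvnxfehp'
Rotated = back + front = 'wvnxfehp' + 'm'
Result: wvnxfehpm


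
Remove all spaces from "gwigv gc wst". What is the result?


Input string: 'gwigv gc wst'
Operation: remove all spaces
Words: 'gwigv', 'gc', 'wst'
Join without spaces: gwigvgcwst


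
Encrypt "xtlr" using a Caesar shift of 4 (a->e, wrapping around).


Input: 'xtlr', shift = 4
Operation: for each letter, (position + 4) mod 26
Mapping: 'x'(23+4=27, 27 mod 26=1)->'b', 't'(19+4=23)->'x', 'l'(11+4=15)->'p', 'r'(17+4=21)->'v'
Result: bxpv


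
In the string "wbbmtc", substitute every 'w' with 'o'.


Input string: 'wbbmtc'
Operation: replace 'w' with 'o'
Positions of 'w': 0
After replacement: obbmtc


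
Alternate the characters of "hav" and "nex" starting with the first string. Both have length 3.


String 1: 'hav'
String 2: 'nex'
Operation: alternate characters
Pairs: 'h'+'n', 'a'+'e', 'v'+'x'
Result: hnaevx


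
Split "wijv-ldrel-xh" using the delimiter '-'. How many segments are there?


Input string: 'wijv-ldrel-xh'
Delimiter: '-'
Split result: 'wijv', 'ldrel', 'xh'
Number of parts: 3


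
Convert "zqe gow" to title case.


Input string: 'zqe gow'
Operation: capitalize first letter of each word
Word transformations: 'zqe'->'Zqe', 'gow'->'Gow'
Result: Zqe Gow


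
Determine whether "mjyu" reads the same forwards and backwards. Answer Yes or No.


Input string: 'mjyu'
Reversed: 'uyjm'
Compare pairs: s[0]='m' vs s[3]='u' (mismatch), s[1]='j' vs s[2]='y' (mismatch)
Palindrome: No


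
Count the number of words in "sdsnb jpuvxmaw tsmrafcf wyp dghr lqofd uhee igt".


Input string: 'sdsnb jpuvxmaw tsmrafcf wyp dghr lqofd uhee igt'
Operation: split by spaces
Words found: 'sdsnb', 'jpuvxmaw', 'tsmrafcf', 'wyp', 'dghr', 'lqofd', 'uhee', 'igt'
Word count: 8


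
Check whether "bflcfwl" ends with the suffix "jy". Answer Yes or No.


Input string: 'bflcfwl'
Suffix to check: 'jy'
Last 2 characters of input: 'wl'
Match: False
Result: No


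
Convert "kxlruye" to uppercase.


Input string: 'kxlruye'
Operation: convert each letter to uppercase
Mapping: 'k'->'K', 'x'->'X', 'l'->'L', 'r'->'R', 'u'->'U', 'y'->'Y', 'e'->'E'
Result: KXLRUYE


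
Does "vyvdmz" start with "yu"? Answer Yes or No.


Input string: 'vyvdmz'
Prefix to check: 'yu'
First 2 characters of input: 'vy'
Match: False
Result: No


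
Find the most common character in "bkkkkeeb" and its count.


Input: 'bkkkkeeb'
Operation: tally each character
Counts: 'b':2, 'e':2, 'k':4
Maximum: 'k' appears 4 times


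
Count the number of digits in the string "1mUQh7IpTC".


Input string: '1mUQh7IpTC'
Operation: count digit characters (0-9)
Scan: '1'(digit), 'm', 'U', 'Q', 'h', '7'(digit), 'I', 'p', 'T', 'C'
Digits found: 2
Result: 2


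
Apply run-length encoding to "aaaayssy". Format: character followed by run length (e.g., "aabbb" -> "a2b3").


Input: 'aaaayssy'
Operation: identify consecutive runs
Runs: 'aaaa' -> a4, 'y' -> y1, 'ss' -> s2, 'y' -> y1
Encoded: a4y1s2y1


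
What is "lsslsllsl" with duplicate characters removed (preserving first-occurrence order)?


Input: 'lsslsllsl'
Operation: keep first occurrence of each character
Scan: s[0]='l' new -> keep; s[1]='s' new -> keep; s[2]='s' seen -> skip; s[3]='l' seen -> skip; s[4]='s' seen -> skip; s[5]='l' seen -> skip; s[6]='l' seen -> skip; s[7]='s' seen -> skip; s[8]='l' seen -> skip
Result: ls


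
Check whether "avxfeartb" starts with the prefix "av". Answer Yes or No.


Input string: 'avxfeartb'
Prefix to check: 'av'
First 2 characters of input: 'av'
Match: True
Result: Yes


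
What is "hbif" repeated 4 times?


Input string: 'hbif'
Operation: repeat 4 times
Concatenation: 'hbif' + 'hbif' + 'hbif' + 'hbif'
Result: hbifhbifhbifhbif


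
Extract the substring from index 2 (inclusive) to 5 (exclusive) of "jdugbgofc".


Input string: 'jdugbgofc'
Operation: slice [2:5]
Extract characters: s[2]='u', s[3]='g', s[4]='b'
Result: ugb


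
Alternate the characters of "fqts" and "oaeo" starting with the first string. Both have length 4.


String 1: 'fqts'
String 2: 'oaeo'
Operation: alternate characters
Pairs: 'f'+'o', 'q'+'a', 't'+'e', 's'+'o'
Result: foqateso


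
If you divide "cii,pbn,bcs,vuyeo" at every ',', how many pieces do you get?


Input string: 'cii,pbn,bcs,vuyeo'
Delimiter: ','
Split result: 'cii', 'pbn', 'bcs', 'vuyeo'
Number of parts: 4


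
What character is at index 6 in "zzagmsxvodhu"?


Input string: 'zzagmsxvodhu'
Operation: get character at index 6
Index mapping: s[0]='z', s[1]='z', s[2]='a', s[3]='g', s[4]='m', s[5]='s', s[6]='x'
Result: 'x'


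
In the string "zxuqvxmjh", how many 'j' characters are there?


Input string: 'zxuqvxmjh'
Target character: 'j'
Scan each position: s[7]='j'
Matches found at indices: 7
Total: 1


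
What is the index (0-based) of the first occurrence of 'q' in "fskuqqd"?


Input string: 'fskuqqd'
Target: 'q'
Scanning left to right: s[0]='f', s[1]='s', s[2]='k', s[3]='u', s[4]='q'
First match at index: 4


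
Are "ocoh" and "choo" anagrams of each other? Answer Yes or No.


String 1: 'ocoh' -> sorted: 'choo'
String 2: 'choo' -> sorted: 'choo'
Compare sorted forms: 'choo' == 'choo'
Anagram: Yes


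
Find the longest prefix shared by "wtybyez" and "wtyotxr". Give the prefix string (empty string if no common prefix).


String 1: 'wtybyez'
String 2: 'wtyotxr'
Compare position by position:
pos 0: 'w' vs 'w' match
pos 1: 't' vs 't' match
pos 2: 'y' vs 'y' match
pos 3: 'b' vs 'o' differ -> stop
Longest common prefix: "wty" (length 3)


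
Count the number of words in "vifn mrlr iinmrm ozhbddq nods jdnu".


Input string: 'vifn mrlr iinmrm ozhbddq nods jdnu'
Operation: split by spaces
Words found: 'vifn', 'mrlr', 'iinmrm', 'ozhbddq', 'nods', 'jdnu'
Word count: 6


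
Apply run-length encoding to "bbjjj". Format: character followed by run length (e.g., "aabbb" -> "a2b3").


Input: 'bbjjj'
Operation: identify consecutive runs
Runs: 'bb' -> b2, 'jjj' -> j3
Encoded: b2j3


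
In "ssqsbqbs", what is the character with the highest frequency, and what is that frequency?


Input: 'ssqsbqbs'
Operation: tally each character
Counts: 'b':2, 'q':2, 's':4
Maximum: 's' appears 4 times


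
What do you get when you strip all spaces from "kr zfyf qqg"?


Input string: 'kr zfyf qqg'
Operation: remove all spaces
Words: 'kr', 'zfyf', 'qqg'
Join without spaces: krzfyfqqg


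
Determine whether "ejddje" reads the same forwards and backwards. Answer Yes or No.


Input string: 'ejddje'
Reversed: 'ejddje'
Compare pairs: s[0]='e' vs s[5]='e' (match), s[1]='j' vs s[4]='j' (match), s[2]='d' vs s[3]='d' (match)
Palindrome: Yes


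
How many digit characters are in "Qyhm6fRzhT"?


Input string: 'Qyhm6fRzhT'
Operation: count digit characters (0-9)
Scan: 'Q', 'y', 'h', 'm', '6'(digit), 'f', 'R', 'z', 'h', 'T'
Digits found: 1
Result: 1


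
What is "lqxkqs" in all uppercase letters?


Input string: 'lqxkqs'
Operation: convert each letter to uppercase
Mapping: 'l'->'L', 'q'->'Q', 'x'->'X', 'k'->'K', 'q'->'Q', 's'->'S'
Result: LQXKQS


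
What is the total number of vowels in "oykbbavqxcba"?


Input string: 'oykbbavqxcba'
Operation: count vowels (a, e, i, o, u)
Scan: s[0]='o' (vowel), s[1]='y', s[2]='k', s[3]='b', s[4]='b', s[5]='a' (vowel), s[6]='v', s[7]='q', s[8]='x', s[9]='c', s[10]='b', s[11]='a' (vowel)
Vowels found: 3
Result: 3


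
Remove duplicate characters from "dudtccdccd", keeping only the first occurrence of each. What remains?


Input: 'dudtccdccd'
Operation: keep first occurrence of each character
Scan: s[0]='d' new -> keep; s[1]='u' new -> keep; s[2]='d' seen -> skip; s[3]='t' new -> keep; s[4]='c' new -> keep; s[5]='c' seen -> skip; s[6]='d' seen -> skip; s[7]='c' seen -> skip; s[8]='c' seen -> skip; s[9]='d' seen -> skip
Result: dutc


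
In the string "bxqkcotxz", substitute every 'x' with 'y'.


Input string: 'bxqkcotxz'
Operation: replace 'x' with 'y'
Positions of 'x': 1, 7
After replacement: byqkcotyz


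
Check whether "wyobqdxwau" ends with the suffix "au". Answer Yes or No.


Input string: 'wyobqdxwau'
Suffix to check: 'au'
Last 2 characters of input: 'au'
Match: True
Result: Yes


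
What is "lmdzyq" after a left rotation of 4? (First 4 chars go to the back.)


Input: 'lmdzyq', shift = 4
Operation: split at index 4 and swap parts
Front part s[0:4] = 'lmdz'
Back part s[4:] = 'yq'
Rotated = back + front = 'yq' + 'lmdz'
Result: yqlmdz


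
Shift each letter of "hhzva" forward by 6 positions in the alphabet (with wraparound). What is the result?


Input: 'hhzva', shift = 6
Operation: for each letter, (position + 6) mod 26
Mapping: 'h'(7+6=13)->'n', 'h'(7+6=13)->'n', 'z'(25+6=31, 31 mod 26=5)->'f', 'v'(21+6=27, 27 mod 26=1)->'b', 'a'(0+6=6)->'g'
Result: nnfbg


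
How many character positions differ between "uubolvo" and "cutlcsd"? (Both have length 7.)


String 1: 'uubolvo'
String 2: 'cutlcsd'
Compare each position: pos 0: 'u'!='c', pos 1: 'u'=='u', pos 2: 'b'!='t', pos 3: 'o'!='l', pos 4: 'l'!='c', pos 5: 'v'!='s', pos 6: 'o'!='d'
Differing positions: 6
Hamming distance: 6


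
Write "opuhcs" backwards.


Input string: 'opuhcs'
Operation: reverse character order
Original order: 'o' -> 'p' -> 'u' -> 'h' -> 'c' -> 's'
Reversed order: 's' -> 'c' -> 'h' -> 'u' -> 'p' -> 'o'
Result: schupo


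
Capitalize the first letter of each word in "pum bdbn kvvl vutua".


Input string: 'pum bdbn kvvl vutua'
Operation: capitalize first letter of each word
Word transformations: 'pum'->'Pum', 'bdbn'->'Bdbn', 'kvvl'->'Kvvl', 'vutua'->'Vutua'
Result: Pum Bdbn Kvvl Vutua


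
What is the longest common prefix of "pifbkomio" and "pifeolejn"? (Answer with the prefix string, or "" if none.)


String 1: 'pifbkomio'
String 2: 'pifeolejn'
Compare position by position:
pos 0: 'p' vs 'p' match
pos 1: 'i' vs 'i' match
pos 2: 'f' vs 'f' match
pos 3: 'b' vs 'e' differ -> stop
Longest common prefix: "pif" (length 3)


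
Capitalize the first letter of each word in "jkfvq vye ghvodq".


Input string: 'jkfvq vye ghvodq'
Operation: capitalize first letter of each word
Word transformations: 'jkfvq'->'Jkfvq', 'vye'->'Vye', 'ghvodq'->'Ghvodq'
Result: Jkfvq Vye Ghvodq


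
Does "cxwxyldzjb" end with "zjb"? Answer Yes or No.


Input string: 'cxwxyldzjb'
Suffix to check: 'zjb'
Last 3 characters of input: 'zjb'
Match: True
Result: Yes


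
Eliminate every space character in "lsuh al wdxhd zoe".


Input string: 'lsuh al wdxhd zoe'
Operation: remove all spaces
Words: 'lsuh', 'al', 'wdxhd', 'zoe'
Join without spaces: lsuhalwdxhdzoe


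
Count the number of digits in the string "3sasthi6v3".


Input string: '3sasthi6v3'
Operation: count digit characters (0-9)
Scan: '3'(digit), 's', 'a', 's', 't', 'h', 'i', '6'(digit), 'v', '3'(digit)
Digits found: 3
Result: 3


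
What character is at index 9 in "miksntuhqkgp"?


Input string: 'miksntuhqkgp'
Operation: get character at index 9
Index mapping: s[0]='m', s[1]='i', s[2]='k', s[3]='s', s[4]='n', s[5]='t', s[6]='u', s[7]='h', s[8]='q', s[9]='k'
Result: 'k'


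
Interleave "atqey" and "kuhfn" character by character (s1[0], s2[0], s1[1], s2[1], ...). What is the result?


String 1: 'atqey'
String 2: 'kuhfn'
Operation: alternate characters
Pairs: 'a'+'k', 't'+'u', 'q'+'h', 'e'+'f', 'y'+'n'
Result: aktuqhefyn


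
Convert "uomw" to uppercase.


Input string: 'uomw'
Operation: convert each letter to uppercase
Mapping: 'u'->'U', 'o'->'O', 'm'->'M', 'w'->'W'
Result: UOMW


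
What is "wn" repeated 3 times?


Input string: 'wn'
Operation: repeat 3 times
Concatenation: 'wn' + 'wn' + 'wn'
Result: wnwnwn


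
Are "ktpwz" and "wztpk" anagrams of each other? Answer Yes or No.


String 1: 'ktpwz' -> sorted: 'kptwz'
String 2: 'wztpk' -> sorted: 'kptwz'
Compare sorted forms: 'kptwz' == 'kptwz'
Anagram: Yes


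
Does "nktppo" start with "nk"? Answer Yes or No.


Input string: 'nktppo'
Prefix to check: 'nk'
First 2 characters of input: 'nk'
Match: True
Result: Yes


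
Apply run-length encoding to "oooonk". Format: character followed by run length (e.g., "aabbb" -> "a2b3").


Input: 'oooonk'
Operation: identify consecutive runs
Runs: 'oooo' -> o4, 'n' -> n1, 'k' -> k1
Encoded: o4n1k1


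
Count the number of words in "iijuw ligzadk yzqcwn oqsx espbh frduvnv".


Input string: 'iijuw ligzadk yzqcwn oqsx espbh frduvnv'
Operation: split by spaces
Words found: 'iijuw', 'ligzadk', 'yzqcwn', 'oqsx', 'espbh', 'frduvnv'
Word count: 6


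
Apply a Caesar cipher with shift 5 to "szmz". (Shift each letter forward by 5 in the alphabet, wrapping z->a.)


Input: 'szmz', shift = 5
Operation: for each letter, (position + 5) mod 26
Mapping: 's'(18+5=23)->'x', 'z'(25+5=30, 30 mod 26=4)->'e', 'm'(12+5=17)->'r', 'z'(25+5=30, 30 mod 26=4)->'e'
Result: xere


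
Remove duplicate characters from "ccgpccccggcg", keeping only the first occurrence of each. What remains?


Input: 'ccgpccccggcg'
Operation: keep first occurrence of each character
Scan: s[0]='c' new -> keep; s[1]='c' seen -> skip; s[2]='g' new -> keep; s[3]='p' new -> keep; s[4]='c' seen -> skip; s[5]='c' seen -> skip; s[6]='c' seen -> skip; s[7]='c' seen -> skip; s[8]='g' seen -> skip; s[9]='g' seen -> skip; s[10]='c' seen -> skip; s[11]='g' seen -> skip
Result: cgp


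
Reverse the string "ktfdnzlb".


Input string: 'ktfdnzlb'
Operation: reverse character order
Original order: 'k' -> 't' -> 'f' -> 'd' -> 'n' -> 'z' -> 'l' -> 'b'
Reversed order: 'b' -> 'l' -> 'z' -> 'n' -> 'd' -> 'f' -> 't' -> 'k'
Result: blzndftk
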